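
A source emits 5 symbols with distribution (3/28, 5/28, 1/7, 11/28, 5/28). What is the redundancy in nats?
0.1098 nats

Redundancy measures how far a source is from maximum entropy:
R = H_max - H(X)

Maximum entropy for 5 symbols: H_max = log_e(5) = 1.6094 nats
Actual entropy: H(X) = 1.4996 nats
Redundancy: R = 1.6094 - 1.4996 = 0.1098 nats

This redundancy represents potential for compression: the source could be compressed by 0.1098 nats per symbol.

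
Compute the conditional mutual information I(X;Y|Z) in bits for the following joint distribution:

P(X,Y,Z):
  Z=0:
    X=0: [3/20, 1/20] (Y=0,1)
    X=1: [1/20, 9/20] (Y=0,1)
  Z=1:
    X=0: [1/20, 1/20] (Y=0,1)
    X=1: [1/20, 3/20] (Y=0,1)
0.2207 bits

Conditional mutual information: I(X;Y|Z) = H(X|Z) + H(Y|Z) - H(X,Y|Z)

H(Z) = 0.8813
H(X,Z) = 1.7610 → H(X|Z) = 0.8797
H(Y,Z) = 1.7610 → H(Y|Z) = 0.8797
H(X,Y,Z) = 2.4200 → H(X,Y|Z) = 1.5387

I(X;Y|Z) = 0.8797 + 0.8797 - 1.5387 = 0.2207 bits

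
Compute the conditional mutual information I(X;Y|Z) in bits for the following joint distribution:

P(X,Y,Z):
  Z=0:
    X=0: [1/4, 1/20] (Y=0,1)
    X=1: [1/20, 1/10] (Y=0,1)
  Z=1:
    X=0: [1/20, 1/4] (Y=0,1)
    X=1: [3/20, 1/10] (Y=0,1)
0.1629 bits

Conditional mutual information: I(X;Y|Z) = H(X|Z) + H(Y|Z) - H(X,Y|Z)

H(Z) = 0.9928
H(X,Z) = 1.9527 → H(X|Z) = 0.9599
H(Y,Z) = 1.9261 → H(Y|Z) = 0.9333
H(X,Y,Z) = 2.7232 → H(X,Y|Z) = 1.7304

I(X;Y|Z) = 0.9599 + 0.9333 - 1.7304 = 0.1629 bits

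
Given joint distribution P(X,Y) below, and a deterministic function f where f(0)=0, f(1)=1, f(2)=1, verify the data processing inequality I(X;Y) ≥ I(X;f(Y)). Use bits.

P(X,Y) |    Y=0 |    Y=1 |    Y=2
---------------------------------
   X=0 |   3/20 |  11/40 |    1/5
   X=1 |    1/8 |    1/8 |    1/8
I(X;Y) = 0.0103, I(X;f(Y)) = 0.0073, inequality holds: 0.0103 ≥ 0.0073

Data Processing Inequality: For any Markov chain X → Y → Z, we have I(X;Y) ≥ I(X;Z).

Here Z = f(Y) is a deterministic function of Y, forming X → Y → Z.

Original I(X;Y) = 0.0103 bits

After applying f:
P(X,Z) where Z=f(Y):
- P(X,Z=0) = P(X,Y=0)
- P(X,Z=1) = P(X,Y=1) + P(X,Y=2)

I(X;Z) = I(X;f(Y)) = 0.0073 bits

Verification: 0.0103 ≥ 0.0073 ✓

Information cannot be created by processing; the function f can only lose information about X.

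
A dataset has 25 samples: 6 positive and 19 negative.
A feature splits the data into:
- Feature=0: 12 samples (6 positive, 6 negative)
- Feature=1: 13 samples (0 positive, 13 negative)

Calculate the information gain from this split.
0.3150 bits

Information Gain = H(Y) - H(Y|Feature)

Before split:
P(positive) = 6/25 = 0.2400
H(Y) = 0.7950 bits

After split:
Feature=0: H = 1.0000 bits (weight = 12/25)
Feature=1: H = 0.0000 bits (weight = 13/25)
H(Y|Feature) = (12/25)×1.0000 + (13/25)×0.0000 = 0.4800 bits

Information Gain = 0.7950 - 0.4800 = 0.3150 bits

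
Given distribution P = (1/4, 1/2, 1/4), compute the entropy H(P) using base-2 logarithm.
1.5000 bits

Shannon entropy is H(X) = -Σ p(x) log p(x).

For P = (1/4, 1/2, 1/4):
H = -1/4 × log_2(1/4) -1/2 × log_2(1/2) -1/4 × log_2(1/4)
H = 1.5000 bits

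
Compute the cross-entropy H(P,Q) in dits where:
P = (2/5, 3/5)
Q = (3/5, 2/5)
0.3275 dits

Cross-entropy: H(P,Q) = -Σ p(x) log q(x)

Alternatively: H(P,Q) = H(P) + D_KL(P||Q)
H(P) = 0.2923 dits
D_KL(P||Q) = 0.0352 dits

H(P,Q) = 0.2923 + 0.0352 = 0.3275 dits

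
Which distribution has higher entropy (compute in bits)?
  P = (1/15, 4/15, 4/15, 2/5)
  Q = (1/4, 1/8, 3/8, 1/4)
Q

Computing entropies in bits:
H(P) = 1.8062
H(Q) = 1.9056

Distribution Q has higher entropy.

Intuition: The distribution closer to uniform (more spread out) has higher entropy.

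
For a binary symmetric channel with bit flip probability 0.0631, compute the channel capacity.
0.6604 bits

For a binary symmetric channel (BSC) with error probability p:
Capacity C = 1 - H(p) bits per symbol

where H(p) = -p log₂(p) - (1-p) log₂(1-p) is the binary entropy function.

H(0.0631) = 0.3396 bits
C = 1 - 0.3396 = 0.6604 bits per symbol

This means we can reliably transmit up to 0.6604 bits of information per channel use.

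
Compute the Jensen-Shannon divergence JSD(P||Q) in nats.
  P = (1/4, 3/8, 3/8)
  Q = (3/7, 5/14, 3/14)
0.0231 nats

Jensen-Shannon divergence is:
JSD(P||Q) = 0.5 × D_KL(P||M) + 0.5 × D_KL(Q||M)
where M = 0.5 × (P + Q) is the mixture distribution.

M = 0.5 × (1/4, 3/8, 3/8) + 0.5 × (3/7, 5/14, 3/14) = (0.339286, 0.366071, 0.294643)

D_KL(P||M) = 0.0231 nats
D_KL(Q||M) = 0.0231 nats

JSD(P||Q) = 0.5 × 0.0231 + 0.5 × 0.0231 = 0.0231 nats

Unlike KL divergence, JSD is symmetric and bounded: 0 ≤ JSD ≤ log(2).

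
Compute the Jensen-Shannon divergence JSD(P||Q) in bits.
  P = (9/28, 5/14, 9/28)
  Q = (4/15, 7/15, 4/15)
0.0090 bits

Jensen-Shannon divergence is:
JSD(P||Q) = 0.5 × D_KL(P||M) + 0.5 × D_KL(Q||M)
where M = 0.5 × (P + Q) is the mixture distribution.

M = 0.5 × (9/28, 5/14, 9/28) + 0.5 × (4/15, 7/15, 4/15) = (0.294048, 0.411905, 0.294048)

D_KL(P||M) = 0.0091 bits
D_KL(Q||M) = 0.0088 bits

JSD(P||Q) = 0.5 × 0.0091 + 0.5 × 0.0088 = 0.0090 bits

Unlike KL divergence, JSD is symmetric and bounded: 0 ≤ JSD ≤ log(2).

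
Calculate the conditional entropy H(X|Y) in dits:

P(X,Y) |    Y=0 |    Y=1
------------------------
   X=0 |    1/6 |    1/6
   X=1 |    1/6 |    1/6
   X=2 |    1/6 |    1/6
0.4771 dits

Using the chain rule: H(X|Y) = H(X,Y) - H(Y)

First, compute H(X,Y) = 0.7782 dits

Marginal P(Y) = (1/2, 1/2)
H(Y) = 0.3010 dits

H(X|Y) = H(X,Y) - H(Y) = 0.7782 - 0.3010 = 0.4771 dits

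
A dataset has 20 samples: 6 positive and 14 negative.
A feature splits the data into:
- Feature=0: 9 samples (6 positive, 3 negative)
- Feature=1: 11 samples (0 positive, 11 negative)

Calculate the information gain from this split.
0.4681 bits

Information Gain = H(Y) - H(Y|Feature)

Before split:
P(positive) = 6/20 = 0.3000
H(Y) = 0.8813 bits

After split:
Feature=0: H = 0.9183 bits (weight = 9/20)
Feature=1: H = 0.0000 bits (weight = 11/20)
H(Y|Feature) = (9/20)×0.9183 + (11/20)×0.0000 = 0.4132 bits

Information Gain = 0.8813 - 0.4132 = 0.4681 bits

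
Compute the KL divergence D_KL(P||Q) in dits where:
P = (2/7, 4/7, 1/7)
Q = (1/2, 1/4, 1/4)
0.1010 dits

KL divergence: D_KL(P||Q) = Σ p(x) log(p(x)/q(x))

Computing term by term:
  x=0: 2/7 × log_10[(2/7)/(1/2)] = 2/7 × -0.2430 = -0.0694
  x=1: 4/7 × log_10[(4/7)/(1/4)] = 4/7 × 0.3590 = 0.2052
  x=2: 1/7 × log_10[(1/7)/(1/4)] = 1/7 × -0.2430 = -0.0347

D_KL(P||Q) = 0.1010 dits

Note: KL divergence is always non-negative and equals 0 iff P = Q.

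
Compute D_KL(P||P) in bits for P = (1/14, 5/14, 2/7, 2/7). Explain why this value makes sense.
0.0000 bits

KL divergence satisfies the Gibbs inequality: D_KL(P||Q) ≥ 0 for all distributions P, Q.

D_KL(P||Q) = Σ p(x) log(p(x)/q(x))
Each term is p(x) × log_2(p(x)/p(x)) = p(x) × log_2(1) = 0, so the sum is 0.
D_KL(P||Q) = 0.0000 bits

When P = Q, the KL divergence is exactly 0, as there is no 'divergence' between identical distributions.

This non-negativity is a fundamental property: relative entropy cannot be negative because it measures how different Q is from P.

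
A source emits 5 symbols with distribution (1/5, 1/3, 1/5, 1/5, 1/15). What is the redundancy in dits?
0.0421 dits

Redundancy measures how far a source is from maximum entropy:
R = H_max - H(X)

Maximum entropy for 5 symbols: H_max = log_10(5) = 0.6990 dits
Actual entropy: H(X) = 0.6568 dits
Redundancy: R = 0.6990 - 0.6568 = 0.0421 dits

This redundancy represents potential for compression: the source could be compressed by 0.0421 dits per symbol.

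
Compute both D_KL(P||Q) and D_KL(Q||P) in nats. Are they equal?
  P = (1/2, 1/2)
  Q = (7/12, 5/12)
D_KL(P||Q) = 0.0141, D_KL(Q||P) = 0.0140

KL divergence is not symmetric: D_KL(P||Q) ≠ D_KL(Q||P) in general.

D_KL(P||Q) = 0.0141 nats
D_KL(Q||P) = 0.0140 nats

No, they are not equal!

This asymmetry is why KL divergence is not a true distance metric.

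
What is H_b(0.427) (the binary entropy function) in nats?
0.6825 nats

The binary entropy function is:
H(p) = -p log(p) - (1-p) log(1-p)

H(0.427) = -0.427 × log_e(0.427) - 0.573 × log_e(0.573)
H(0.427) = 0.6825 nats

Note: Binary entropy is maximized at p=0.5 (H=1 bit) and minimized at p=0 or p=1 (H=0).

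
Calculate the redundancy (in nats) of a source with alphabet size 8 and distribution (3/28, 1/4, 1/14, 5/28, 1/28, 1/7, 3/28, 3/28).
0.1218 nats

Redundancy measures how far a source is from maximum entropy:
R = H_max - H(X)

Maximum entropy for 8 symbols: H_max = log_e(8) = 2.0794 nats
Actual entropy: H(X) = 1.9576 nats
Redundancy: R = 2.0794 - 1.9576 = 0.1218 nats

This redundancy represents potential for compression: the source could be compressed by 0.1218 nats per symbol.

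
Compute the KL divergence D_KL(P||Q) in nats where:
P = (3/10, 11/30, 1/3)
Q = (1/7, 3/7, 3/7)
0.0816 nats

KL divergence: D_KL(P||Q) = Σ p(x) log(p(x)/q(x))

Computing term by term:
  x=0: 3/10 × log_e[(3/10)/(1/7)] = 3/10 × 0.7419 = 0.2226
  x=1: 11/30 × log_e[(11/30)/(3/7)] = 11/30 × -0.1560 = -0.0572
  x=2: 1/3 × log_e[(1/3)/(3/7)] = 1/3 × -0.2513 = -0.0838

D_KL(P||Q) = 0.0816 nats

Note: KL divergence is always non-negative and equals 0 iff P = Q.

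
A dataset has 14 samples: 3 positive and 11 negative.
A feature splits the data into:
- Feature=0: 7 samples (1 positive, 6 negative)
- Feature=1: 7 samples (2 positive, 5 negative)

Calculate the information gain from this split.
0.0222 bits

Information Gain = H(Y) - H(Y|Feature)

Before split:
P(positive) = 3/14 = 0.2143
H(Y) = 0.7496 bits

After split:
Feature=0: H = 0.5917 bits (weight = 7/14)
Feature=1: H = 0.8631 bits (weight = 7/14)
H(Y|Feature) = (7/14)×0.5917 + (7/14)×0.8631 = 0.7274 bits

Information Gain = 0.7496 - 0.7274 = 0.0222 bits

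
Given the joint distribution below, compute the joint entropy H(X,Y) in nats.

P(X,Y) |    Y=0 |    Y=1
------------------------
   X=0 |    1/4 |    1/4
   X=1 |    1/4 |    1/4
1.3863 nats

Joint entropy is H(X,Y) = -Σ_{x,y} p(x,y) log p(x,y).

Summing over all non-zero entries:
H(X,Y) = -[1/4·log_e(1/4) + 1/4·log_e(1/4) + 1/4·log_e(1/4) + 1/4·log_e(1/4)]
H(X,Y) = 1.3863 nats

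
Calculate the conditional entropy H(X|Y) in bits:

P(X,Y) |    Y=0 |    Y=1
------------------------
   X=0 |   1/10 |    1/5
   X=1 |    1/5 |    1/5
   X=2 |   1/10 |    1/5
1.5510 bits

Using the chain rule: H(X|Y) = H(X,Y) - H(Y)

First, compute H(X,Y) = 2.5219 bits

Marginal P(Y) = (2/5, 3/5)
H(Y) = 0.9710 bits

H(X|Y) = H(X,Y) - H(Y) = 2.5219 - 0.9710 = 1.5510 bits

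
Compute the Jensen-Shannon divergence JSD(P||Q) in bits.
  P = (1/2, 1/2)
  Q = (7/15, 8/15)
0.0008 bits

Jensen-Shannon divergence is:
JSD(P||Q) = 0.5 × D_KL(P||M) + 0.5 × D_KL(Q||M)
where M = 0.5 × (P + Q) is the mixture distribution.

M = 0.5 × (1/2, 1/2) + 0.5 × (7/15, 8/15) = (0.483333, 0.516667)

D_KL(P||M) = 0.0008 bits
D_KL(Q||M) = 0.0008 bits

JSD(P||Q) = 0.5 × 0.0008 + 0.5 × 0.0008 = 0.0008 bits

Unlike KL divergence, JSD is symmetric and bounded: 0 ≤ JSD ≤ log(2).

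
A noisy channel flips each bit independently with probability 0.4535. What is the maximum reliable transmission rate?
0.0062 bits

For a binary symmetric channel (BSC) with error probability p:
Capacity C = 1 - H(p) bits per symbol

where H(p) = -p log₂(p) - (1-p) log₂(1-p) is the binary entropy function.

H(0.4535) = 0.9938 bits
C = 1 - 0.9938 = 0.0062 bits per symbol

This means we can reliably transmit up to 0.0062 bits of information per channel use.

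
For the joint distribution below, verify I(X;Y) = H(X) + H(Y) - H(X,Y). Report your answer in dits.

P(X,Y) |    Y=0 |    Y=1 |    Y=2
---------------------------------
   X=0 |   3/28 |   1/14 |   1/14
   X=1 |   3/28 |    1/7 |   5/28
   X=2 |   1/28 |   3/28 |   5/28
I(X;Y) = 0.0182 dits

Mutual information has multiple equivalent forms:
- I(X;Y) = H(X) - H(X|Y)
- I(X;Y) = H(Y) - H(Y|X)
- I(X;Y) = H(X) + H(Y) - H(X,Y)

Computing all quantities:
H(X) = 0.4667, H(Y) = 0.4667, H(X,Y) = 0.9152
H(X|Y) = 0.4485, H(Y|X) = 0.4485

Verification:
H(X) - H(X|Y) = 0.4667 - 0.4485 = 0.0182
H(Y) - H(Y|X) = 0.4667 - 0.4485 = 0.0182
H(X) + H(Y) - H(X,Y) = 0.4667 + 0.4667 - 0.9152 = 0.0182

All forms give I(X;Y) = 0.0182 dits. ✓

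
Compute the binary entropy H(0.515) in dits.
0.3008 dits

The binary entropy function is:
H(p) = -p log(p) - (1-p) log(1-p)

H(0.515) = -0.515 × log_10(0.515) - 0.485 × log_10(0.485)
H(0.515) = 0.3008 dits

Note: Binary entropy is maximized at p=0.5 (H=1 bit) and minimized at p=0 or p=1 (H=0).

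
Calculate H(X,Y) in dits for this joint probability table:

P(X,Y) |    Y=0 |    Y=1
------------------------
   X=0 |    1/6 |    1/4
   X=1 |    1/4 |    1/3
0.5898 dits

Joint entropy is H(X,Y) = -Σ_{x,y} p(x,y) log p(x,y).

Summing over all non-zero entries:
H(X,Y) = -[1/6·log_10(1/6) + 1/4·log_10(1/4) + 1/4·log_10(1/4) + 1/3·log_10(1/3)]
H(X,Y) = 0.5898 dits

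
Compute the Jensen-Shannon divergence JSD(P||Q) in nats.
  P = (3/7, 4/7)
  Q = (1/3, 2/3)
0.0048 nats

Jensen-Shannon divergence is:
JSD(P||Q) = 0.5 × D_KL(P||M) + 0.5 × D_KL(Q||M)
where M = 0.5 × (P + Q) is the mixture distribution.

M = 0.5 × (3/7, 4/7) + 0.5 × (1/3, 2/3) = (8/21, 13/21)

D_KL(P||M) = 0.0047 nats
D_KL(Q||M) = 0.0049 nats

JSD(P||Q) = 0.5 × 0.0047 + 0.5 × 0.0049 = 0.0048 nats

Unlike KL divergence, JSD is symmetric and bounded: 0 ≤ JSD ≤ log(2).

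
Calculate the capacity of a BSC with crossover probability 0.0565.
0.6866 bits

For a binary symmetric channel (BSC) with error probability p:
Capacity C = 1 - H(p) bits per symbol

where H(p) = -p log₂(p) - (1-p) log₂(1-p) is the binary entropy function.

H(0.0565) = 0.3134 bits
C = 1 - 0.3134 = 0.6866 bits per symbol

This means we can reliably transmit up to 0.6866 bits of information per channel use.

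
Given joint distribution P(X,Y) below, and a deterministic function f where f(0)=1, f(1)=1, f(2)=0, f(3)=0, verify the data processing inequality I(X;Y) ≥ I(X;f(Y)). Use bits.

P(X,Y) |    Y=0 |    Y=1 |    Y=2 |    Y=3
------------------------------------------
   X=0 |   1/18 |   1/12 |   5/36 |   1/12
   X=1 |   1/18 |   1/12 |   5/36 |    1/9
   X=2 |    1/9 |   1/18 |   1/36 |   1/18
I(X;Y) = 0.0856, I(X;f(Y)) = 0.0487, inequality holds: 0.0856 ≥ 0.0487

Data Processing Inequality: For any Markov chain X → Y → Z, we have I(X;Y) ≥ I(X;Z).

Here Z = f(Y) is a deterministic function of Y, forming X → Y → Z.

Original I(X;Y) = 0.0856 bits

After applying f:
P(X,Z) where Z=f(Y):
- P(X,Z=0) = P(X,Y=2) + P(X,Y=3)
- P(X,Z=1) = P(X,Y=0) + P(X,Y=1)

I(X;Z) = I(X;f(Y)) = 0.0487 bits

Verification: 0.0856 ≥ 0.0487 ✓

Information cannot be created by processing; the function f can only lose information about X.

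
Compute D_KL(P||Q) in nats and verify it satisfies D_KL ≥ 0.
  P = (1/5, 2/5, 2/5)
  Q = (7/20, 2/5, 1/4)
0.0761 nats

KL divergence satisfies the Gibbs inequality: D_KL(P||Q) ≥ 0 for all distributions P, Q.

D_KL(P||Q) = Σ p(x) log(p(x)/q(x))
Term by term:
  x=0: 1/5 × log_e[(1/5)/(7/20)] = -0.1119
  x=1: 2/5 × log_e[(2/5)/(2/5)] = 0.0000
  x=2: 2/5 × log_e[(2/5)/(1/4)] = 0.1880
D_KL(P||Q) = 0.0761 nats

D_KL(P||Q) = 0.0761 ≥ 0 ✓

This non-negativity is a fundamental property: relative entropy cannot be negative because it measures how different Q is from P.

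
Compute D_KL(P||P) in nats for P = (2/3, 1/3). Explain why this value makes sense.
0.0000 nats

KL divergence satisfies the Gibbs inequality: D_KL(P||Q) ≥ 0 for all distributions P, Q.

D_KL(P||Q) = Σ p(x) log(p(x)/q(x))
Each term is p(x) × log_e(p(x)/p(x)) = p(x) × log_e(1) = 0, so the sum is 0.
D_KL(P||Q) = 0.0000 nats

When P = Q, the KL divergence is exactly 0, as there is no 'divergence' between identical distributions.

This non-negativity is a fundamental property: relative entropy cannot be negative because it measures how different Q is from P.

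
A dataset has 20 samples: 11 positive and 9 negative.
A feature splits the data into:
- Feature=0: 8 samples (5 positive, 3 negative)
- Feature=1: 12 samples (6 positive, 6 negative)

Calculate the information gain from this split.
0.0110 bits

Information Gain = H(Y) - H(Y|Feature)

Before split:
P(positive) = 11/20 = 0.5500
H(Y) = 0.9928 bits

After split:
Feature=0: H = 0.9544 bits (weight = 8/20)
Feature=1: H = 1.0000 bits (weight = 12/20)
H(Y|Feature) = (8/20)×0.9544 + (12/20)×1.0000 = 0.9818 bits

Information Gain = 0.9928 - 0.9818 = 0.0110 bits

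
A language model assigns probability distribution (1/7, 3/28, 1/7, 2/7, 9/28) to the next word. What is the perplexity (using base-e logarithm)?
4.5632

Perplexity is e^H (or exp(H) for natural log).

First, H = -Σ p log p = 1.5180 nats
Perplexity = e^1.5180 = 4.5632

Interpretation: The model's uncertainty is equivalent to choosing uniformly among 4.6 options.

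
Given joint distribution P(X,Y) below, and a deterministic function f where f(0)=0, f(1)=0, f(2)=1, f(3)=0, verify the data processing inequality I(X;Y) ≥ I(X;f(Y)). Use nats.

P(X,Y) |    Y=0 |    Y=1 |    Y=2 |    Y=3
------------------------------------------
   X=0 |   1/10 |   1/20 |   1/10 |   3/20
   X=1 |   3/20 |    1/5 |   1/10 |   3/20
I(X;Y) = 0.0331, I(X;f(Y)) = 0.0051, inequality holds: 0.0331 ≥ 0.0051

Data Processing Inequality: For any Markov chain X → Y → Z, we have I(X;Y) ≥ I(X;Z).

Here Z = f(Y) is a deterministic function of Y, forming X → Y → Z.

Original I(X;Y) = 0.0331 nats

After applying f:
P(X,Z) where Z=f(Y):
- P(X,Z=0) = P(X,Y=0) + P(X,Y=1) + P(X,Y=3)
- P(X,Z=1) = P(X,Y=2)

I(X;Z) = I(X;f(Y)) = 0.0051 nats

Verification: 0.0331 ≥ 0.0051 ✓

Information cannot be created by processing; the function f can only lose information about X.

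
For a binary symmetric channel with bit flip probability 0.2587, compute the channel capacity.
0.1752 bits

For a binary symmetric channel (BSC) with error probability p:
Capacity C = 1 - H(p) bits per symbol

where H(p) = -p log₂(p) - (1-p) log₂(1-p) is the binary entropy function.

H(0.2587) = 0.8248 bits
C = 1 - 0.8248 = 0.1752 bits per symbol

This means we can reliably transmit up to 0.1752 bits of information per channel use.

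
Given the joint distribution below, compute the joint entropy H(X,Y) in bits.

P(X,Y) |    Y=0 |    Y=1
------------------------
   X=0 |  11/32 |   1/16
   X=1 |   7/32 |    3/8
1.7899 bits

Joint entropy is H(X,Y) = -Σ_{x,y} p(x,y) log p(x,y).

Summing over all non-zero entries:
H(X,Y) = -[11/32·log_2(11/32) + 1/16·log_2(1/16) + 7/32·log_2(7/32) + 3/8·log_2(3/8)]
H(X,Y) = 1.7899 bits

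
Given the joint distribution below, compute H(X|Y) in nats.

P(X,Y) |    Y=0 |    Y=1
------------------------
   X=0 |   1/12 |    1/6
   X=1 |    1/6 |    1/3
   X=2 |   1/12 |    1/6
1.0397 nats

Using the chain rule: H(X|Y) = H(X,Y) - H(Y)

First, compute H(X,Y) = 1.6762 nats

Marginal P(Y) = (1/3, 2/3)
H(Y) = 0.6365 nats

H(X|Y) = H(X,Y) - H(Y) = 1.6762 - 0.6365 = 1.0397 nats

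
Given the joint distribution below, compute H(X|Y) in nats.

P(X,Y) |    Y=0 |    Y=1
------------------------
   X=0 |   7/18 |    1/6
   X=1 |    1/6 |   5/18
0.6334 nats

Using the chain rule: H(X|Y) = H(X,Y) - H(Y)

First, compute H(X,Y) = 1.3204 nats

Marginal P(Y) = (5/9, 4/9)
H(Y) = 0.6870 nats

H(X|Y) = H(X,Y) - H(Y) = 1.3204 - 0.6870 = 0.6334 nats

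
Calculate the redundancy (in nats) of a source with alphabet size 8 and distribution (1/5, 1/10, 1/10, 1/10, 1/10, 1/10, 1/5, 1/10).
0.0541 nats

Redundancy measures how far a source is from maximum entropy:
R = H_max - H(X)

Maximum entropy for 8 symbols: H_max = log_e(8) = 2.0794 nats
Actual entropy: H(X) = 2.0253 nats
Redundancy: R = 2.0794 - 2.0253 = 0.0541 nats

This redundancy represents potential for compression: the source could be compressed by 0.0541 nats per symbol.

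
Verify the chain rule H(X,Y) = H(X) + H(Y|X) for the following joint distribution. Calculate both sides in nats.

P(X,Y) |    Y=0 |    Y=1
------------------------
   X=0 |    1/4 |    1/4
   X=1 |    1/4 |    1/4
H(X,Y) = 1.3863, H(X) = 0.6931, H(Y|X) = 0.6931 (all in nats)

Chain rule: H(X,Y) = H(X) + H(Y|X)

Left side — joint entropy directly:
H(X,Y) = -Σ p(x,y) log p(x,y) = 1.3863 nats

Right side — compute H(Y|X) from the conditional distributions:
P(X) = (1/2, 1/2), so H(X) = 0.6931 nats
H(Y|X) = Σ_x P(X=x) · H(Y|X=x):
  P(Y|X=0) = (1/2, 1/2), H(Y|X=0) = 0.6931, weight P(X=0) = 1/2
  P(Y|X=1) = (1/2, 1/2), H(Y|X=1) = 0.6931, weight P(X=1) = 1/2
H(Y|X) = 0.6931 nats

H(X) + H(Y|X) = 0.6931 + 0.6931 = 1.3863 nats

Both sides equal 1.3863 nats. ✓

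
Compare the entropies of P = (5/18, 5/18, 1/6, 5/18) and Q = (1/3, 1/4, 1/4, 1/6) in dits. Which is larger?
P

Computing entropies in dits:
H(P) = 0.5933
H(Q) = 0.5898

Distribution P has higher entropy.

Intuition: The distribution closer to uniform (more spread out) has higher entropy.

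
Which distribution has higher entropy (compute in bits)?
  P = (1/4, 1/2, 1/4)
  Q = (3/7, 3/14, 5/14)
Q

Computing entropies in bits:
H(P) = 1.5000
H(Q) = 1.5306

Distribution Q has higher entropy.

Intuition: The distribution closer to uniform (more spread out) has higher entropy.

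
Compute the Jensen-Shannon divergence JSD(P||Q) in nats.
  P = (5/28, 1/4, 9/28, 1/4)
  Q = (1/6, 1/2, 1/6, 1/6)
0.0380 nats

Jensen-Shannon divergence is:
JSD(P||Q) = 0.5 × D_KL(P||M) + 0.5 × D_KL(Q||M)
where M = 0.5 × (P + Q) is the mixture distribution.

M = 0.5 × (5/28, 1/4, 9/28, 1/4) + 0.5 × (1/6, 1/2, 1/6, 1/6) = (0.172619, 3/8, 0.244048, 5/24)

D_KL(P||M) = 0.0388 nats
D_KL(Q||M) = 0.0372 nats

JSD(P||Q) = 0.5 × 0.0388 + 0.5 × 0.0372 = 0.0380 nats

Unlike KL divergence, JSD is symmetric and bounded: 0 ≤ JSD ≤ log(2).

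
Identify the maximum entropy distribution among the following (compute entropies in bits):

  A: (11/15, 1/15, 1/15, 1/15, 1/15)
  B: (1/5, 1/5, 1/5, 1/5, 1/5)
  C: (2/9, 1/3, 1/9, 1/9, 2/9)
B

For a discrete distribution over n outcomes, entropy is maximized by the uniform distribution.

Computing entropies:
H(A) = 1.3700 bits
H(B) = 2.3219 bits
H(C) = 2.1972 bits

The uniform distribution (where all probabilities equal 1/5) achieves the maximum entropy of log_2(5) = 2.3219 bits.

Distribution B has the highest entropy.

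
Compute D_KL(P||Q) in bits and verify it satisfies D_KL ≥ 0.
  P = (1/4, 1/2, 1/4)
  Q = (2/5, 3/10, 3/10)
0.1332 bits

KL divergence satisfies the Gibbs inequality: D_KL(P||Q) ≥ 0 for all distributions P, Q.

D_KL(P||Q) = Σ p(x) log(p(x)/q(x))
Term by term:
  x=0: 1/4 × log_2[(1/4)/(2/5)] = -0.1695
  x=1: 1/2 × log_2[(1/2)/(3/10)] = 0.3685
  x=2: 1/4 × log_2[(1/4)/(3/10)] = -0.0658
D_KL(P||Q) = 0.1332 bits

D_KL(P||Q) = 0.1332 ≥ 0 ✓

This non-negativity is a fundamental property: relative entropy cannot be negative because it measures how different Q is from P.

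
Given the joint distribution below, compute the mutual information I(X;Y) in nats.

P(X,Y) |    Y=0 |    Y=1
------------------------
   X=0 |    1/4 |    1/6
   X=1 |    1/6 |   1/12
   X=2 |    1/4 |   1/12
0.0095 nats

Mutual information: I(X;Y) = H(X) + H(Y) - H(X,Y)

Marginals:
P(X) = (5/12, 1/4, 1/3), H(X) = 1.0776 nats
P(Y) = (2/3, 1/3), H(Y) = 0.6365 nats

Joint entropy: H(X,Y) = 1.7046 nats

I(X;Y) = 1.0776 + 0.6365 - 1.7046 = 0.0095 nats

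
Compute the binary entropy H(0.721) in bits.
0.8541 bits

The binary entropy function is:
H(p) = -p log(p) - (1-p) log(1-p)

H(0.721) = -0.721 × log_2(0.721) - 0.279 × log_2(0.279)
H(0.721) = 0.8541 bits

Note: Binary entropy is maximized at p=0.5 (H=1 bit) and minimized at p=0 or p=1 (H=0).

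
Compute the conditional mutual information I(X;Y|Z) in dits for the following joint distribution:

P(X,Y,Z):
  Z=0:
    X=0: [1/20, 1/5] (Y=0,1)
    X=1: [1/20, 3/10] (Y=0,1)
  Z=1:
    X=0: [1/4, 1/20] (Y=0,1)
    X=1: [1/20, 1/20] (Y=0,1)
0.0096 dits

Conditional mutual information: I(X;Y|Z) = H(X|Z) + H(Y|Z) - H(X,Y|Z)

H(Z) = 0.2923
H(X,Z) = 0.5670 → H(X|Z) = 0.2747
H(Y,Z) = 0.5074 → H(Y|Z) = 0.2151
H(X,Y,Z) = 0.7724 → H(X,Y|Z) = 0.4801

I(X;Y|Z) = 0.2747 + 0.2151 - 0.4801 = 0.0096 dits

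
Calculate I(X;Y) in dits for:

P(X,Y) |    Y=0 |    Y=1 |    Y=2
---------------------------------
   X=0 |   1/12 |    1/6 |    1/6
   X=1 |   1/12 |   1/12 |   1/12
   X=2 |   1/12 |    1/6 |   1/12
0.0073 dits

Mutual information: I(X;Y) = H(X) + H(Y) - H(X,Y)

Marginals:
P(X) = (5/12, 1/4, 1/3), H(X) = 0.4680 dits
P(Y) = (1/4, 5/12, 1/3), H(Y) = 0.4680 dits

Joint entropy: H(X,Y) = 0.9287 dits

I(X;Y) = 0.4680 + 0.4680 - 0.9287 = 0.0073 dits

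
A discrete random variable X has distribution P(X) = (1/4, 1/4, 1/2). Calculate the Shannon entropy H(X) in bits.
1.5000 bits

Shannon entropy is H(X) = -Σ p(x) log p(x).

For P = (1/4, 1/4, 1/2):
H = -1/4 × log_2(1/4) -1/4 × log_2(1/4) -1/2 × log_2(1/2)
H = 1.5000 bits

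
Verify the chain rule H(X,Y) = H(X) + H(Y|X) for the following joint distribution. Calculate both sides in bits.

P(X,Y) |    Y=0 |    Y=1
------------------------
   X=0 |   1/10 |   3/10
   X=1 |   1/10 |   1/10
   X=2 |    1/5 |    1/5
H(X,Y) = 2.4464, H(X) = 1.5219, H(Y|X) = 0.9245 (all in bits)

Chain rule: H(X,Y) = H(X) + H(Y|X)

Left side — joint entropy directly:
H(X,Y) = -Σ p(x,y) log p(x,y) = 2.4464 bits

Right side — compute H(Y|X) from the conditional distributions:
P(X) = (2/5, 1/5, 2/5), so H(X) = 1.5219 bits
H(Y|X) = Σ_x P(X=x) · H(Y|X=x):
  P(Y|X=0) = (1/4, 3/4), H(Y|X=0) = 0.8113, weight P(X=0) = 2/5
  P(Y|X=1) = (1/2, 1/2), H(Y|X=1) = 1.0000, weight P(X=1) = 1/5
  P(Y|X=2) = (1/2, 1/2), H(Y|X=2) = 1.0000, weight P(X=2) = 2/5
H(Y|X) = 0.9245 bits

H(X) + H(Y|X) = 1.5219 + 0.9245 = 2.4464 bits

Both sides equal 2.4464 bits. ✓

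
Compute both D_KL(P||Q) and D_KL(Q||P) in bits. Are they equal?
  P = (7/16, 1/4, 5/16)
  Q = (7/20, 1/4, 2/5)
D_KL(P||Q) = 0.0295, D_KL(Q||P) = 0.0298

KL divergence is not symmetric: D_KL(P||Q) ≠ D_KL(Q||P) in general.

D_KL(P||Q) = 0.0295 bits
D_KL(Q||P) = 0.0298 bits

No, they are not equal!

This asymmetry is why KL divergence is not a true distance metric.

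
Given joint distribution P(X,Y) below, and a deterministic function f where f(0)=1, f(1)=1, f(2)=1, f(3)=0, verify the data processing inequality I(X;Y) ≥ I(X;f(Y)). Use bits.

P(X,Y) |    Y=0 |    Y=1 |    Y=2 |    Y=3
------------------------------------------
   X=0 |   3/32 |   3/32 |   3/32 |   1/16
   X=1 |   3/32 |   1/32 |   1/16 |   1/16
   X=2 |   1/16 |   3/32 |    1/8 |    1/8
I(X;Y) = 0.0448, I(X;f(Y)) = 0.0116, inequality holds: 0.0448 ≥ 0.0116

Data Processing Inequality: For any Markov chain X → Y → Z, we have I(X;Y) ≥ I(X;Z).

Here Z = f(Y) is a deterministic function of Y, forming X → Y → Z.

Original I(X;Y) = 0.0448 bits

After applying f:
P(X,Z) where Z=f(Y):
- P(X,Z=0) = P(X,Y=3)
- P(X,Z=1) = P(X,Y=0) + P(X,Y=1) + P(X,Y=2)

I(X;Z) = I(X;f(Y)) = 0.0116 bits

Verification: 0.0448 ≥ 0.0116 ✓

Information cannot be created by processing; the function f can only lose information about X.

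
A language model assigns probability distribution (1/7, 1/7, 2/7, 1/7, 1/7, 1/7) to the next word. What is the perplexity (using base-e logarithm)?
5.7423

Perplexity is e^H (or exp(H) for natural log).

First, H = -Σ p log p = 1.7479 nats
Perplexity = e^1.7479 = 5.7423

Interpretation: The model's uncertainty is equivalent to choosing uniformly among 5.7 options.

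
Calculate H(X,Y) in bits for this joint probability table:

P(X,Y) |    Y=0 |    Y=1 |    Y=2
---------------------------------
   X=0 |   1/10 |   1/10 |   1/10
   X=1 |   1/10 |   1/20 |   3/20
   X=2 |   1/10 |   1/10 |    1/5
3.0842 bits

Joint entropy is H(X,Y) = -Σ_{x,y} p(x,y) log p(x,y).

Summing over all non-zero entries:
H(X,Y) = -[1/10·log_2(1/10) + 1/10·log_2(1/10) + 1/10·log_2(1/10) + 1/10·log_2(1/10) + 1/20·log_2(1/20) + 3/20·log_2(3/20) + 1/10·log_2(1/10) + 1/10·log_2(1/10) + 1/5·log_2(1/5)]
H(X,Y) = 3.0842 bits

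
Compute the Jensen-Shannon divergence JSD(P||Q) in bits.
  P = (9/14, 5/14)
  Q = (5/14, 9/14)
0.0597 bits

Jensen-Shannon divergence is:
JSD(P||Q) = 0.5 × D_KL(P||M) + 0.5 × D_KL(Q||M)
where M = 0.5 × (P + Q) is the mixture distribution.

M = 0.5 × (9/14, 5/14) + 0.5 × (5/14, 9/14) = (1/2, 1/2)

D_KL(P||M) = 0.0597 bits
D_KL(Q||M) = 0.0597 bits

JSD(P||Q) = 0.5 × 0.0597 + 0.5 × 0.0597 = 0.0597 bits

Unlike KL divergence, JSD is symmetric and bounded: 0 ≤ JSD ≤ log(2).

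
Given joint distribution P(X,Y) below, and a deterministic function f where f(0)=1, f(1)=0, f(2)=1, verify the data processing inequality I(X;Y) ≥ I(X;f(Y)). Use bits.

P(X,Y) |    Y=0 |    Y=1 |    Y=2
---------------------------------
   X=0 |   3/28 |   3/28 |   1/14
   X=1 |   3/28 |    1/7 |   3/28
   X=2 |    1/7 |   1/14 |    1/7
I(X;Y) = 0.0325, I(X;f(Y)) = 0.0286, inequality holds: 0.0325 ≥ 0.0286

Data Processing Inequality: For any Markov chain X → Y → Z, we have I(X;Y) ≥ I(X;Z).

Here Z = f(Y) is a deterministic function of Y, forming X → Y → Z.

Original I(X;Y) = 0.0325 bits

After applying f:
P(X,Z) where Z=f(Y):
- P(X,Z=0) = P(X,Y=1)
- P(X,Z=1) = P(X,Y=0) + P(X,Y=2)

I(X;Z) = I(X;f(Y)) = 0.0286 bits

Verification: 0.0325 ≥ 0.0286 ✓

Information cannot be created by processing; the function f can only lose information about X.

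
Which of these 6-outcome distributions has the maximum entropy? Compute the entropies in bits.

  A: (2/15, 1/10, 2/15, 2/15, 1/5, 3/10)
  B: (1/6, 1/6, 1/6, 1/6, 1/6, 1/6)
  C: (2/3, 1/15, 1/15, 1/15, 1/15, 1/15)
B

For a discrete distribution over n outcomes, entropy is maximized by the uniform distribution.

Computing entropies:
H(A) = 2.4804 bits
H(B) = 2.5850 bits
H(C) = 1.6923 bits

The uniform distribution (where all probabilities equal 1/6) achieves the maximum entropy of log_2(6) = 2.5850 bits.

Distribution B has the highest entropy.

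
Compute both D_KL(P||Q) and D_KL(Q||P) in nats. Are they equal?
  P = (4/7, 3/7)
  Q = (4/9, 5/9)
D_KL(P||Q) = 0.0324, D_KL(Q||P) = 0.0325

KL divergence is not symmetric: D_KL(P||Q) ≠ D_KL(Q||P) in general.

D_KL(P||Q) = 0.0324 nats
D_KL(Q||P) = 0.0325 nats

No, they are not equal!

This asymmetry is why KL divergence is not a true distance metric.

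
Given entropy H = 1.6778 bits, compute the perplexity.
3.1994

Perplexity is 2^H (or exp(H) for natural log).

H = 1.6778 bits
Perplexity = 2^1.6778 = 3.1994

Interpretation: The model's uncertainty is equivalent to choosing uniformly among 3.2 options.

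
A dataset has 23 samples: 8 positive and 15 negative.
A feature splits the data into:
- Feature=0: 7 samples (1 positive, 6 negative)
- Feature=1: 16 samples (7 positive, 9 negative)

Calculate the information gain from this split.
0.0642 bits

Information Gain = H(Y) - H(Y|Feature)

Before split:
P(positive) = 8/23 = 0.3478
H(Y) = 0.9321 bits

After split:
Feature=0: H = 0.5917 bits (weight = 7/23)
Feature=1: H = 0.9887 bits (weight = 16/23)
H(Y|Feature) = (7/23)×0.5917 + (16/23)×0.9887 = 0.8679 bits

Information Gain = 0.9321 - 0.8679 = 0.0642 bits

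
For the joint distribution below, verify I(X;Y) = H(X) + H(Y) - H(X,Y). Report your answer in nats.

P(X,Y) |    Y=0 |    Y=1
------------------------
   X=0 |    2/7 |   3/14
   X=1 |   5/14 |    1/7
I(X;Y) = 0.0112 nats

Mutual information has multiple equivalent forms:
- I(X;Y) = H(X) - H(X|Y)
- I(X;Y) = H(Y) - H(Y|X)
- I(X;Y) = H(X) + H(Y) - H(X,Y)

Computing all quantities:
H(X) = 0.6931, H(Y) = 0.6518, H(X,Y) = 1.3337
H(X|Y) = 0.6820, H(Y|X) = 0.6406

Verification:
H(X) - H(X|Y) = 0.6931 - 0.6820 = 0.0112
H(Y) - H(Y|X) = 0.6518 - 0.6406 = 0.0112
H(X) + H(Y) - H(X,Y) = 0.6931 + 0.6518 - 1.3337 = 0.0112

All forms give I(X;Y) = 0.0112 nats. ✓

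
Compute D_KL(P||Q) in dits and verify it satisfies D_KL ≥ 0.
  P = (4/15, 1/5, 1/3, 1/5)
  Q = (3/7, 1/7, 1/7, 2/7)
0.0660 dits

KL divergence satisfies the Gibbs inequality: D_KL(P||Q) ≥ 0 for all distributions P, Q.

D_KL(P||Q) = Σ p(x) log(p(x)/q(x))
Term by term:
  x=0: 4/15 × log_10[(4/15)/(3/7)] = -0.0549
  x=1: 1/5 × log_10[(1/5)/(1/7)] = 0.0292
  x=2: 1/3 × log_10[(1/3)/(1/7)] = 0.1227
  x=3: 1/5 × log_10[(1/5)/(2/7)] = -0.0310
D_KL(P||Q) = 0.0660 dits

D_KL(P||Q) = 0.0660 ≥ 0 ✓

This non-negativity is a fundamental property: relative entropy cannot be negative because it measures how different Q is from P.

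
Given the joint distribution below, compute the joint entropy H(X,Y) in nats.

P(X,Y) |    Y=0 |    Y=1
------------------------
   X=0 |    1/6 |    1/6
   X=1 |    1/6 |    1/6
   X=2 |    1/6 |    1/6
1.7918 nats

Joint entropy is H(X,Y) = -Σ_{x,y} p(x,y) log p(x,y).

Summing over all non-zero entries:
H(X,Y) = -[1/6·log_e(1/6) + 1/6·log_e(1/6) + 1/6·log_e(1/6) + 1/6·log_e(1/6) + 1/6·log_e(1/6) + 1/6·log_e(1/6)]
H(X,Y) = 1.7918 nats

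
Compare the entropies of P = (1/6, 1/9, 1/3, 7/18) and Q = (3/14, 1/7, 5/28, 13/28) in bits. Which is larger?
P

Computing entropies in bits:
H(P) = 1.8413
H(Q) = 1.8350

Distribution P has higher entropy.

Intuition: The distribution closer to uniform (more spread out) has higher entropy.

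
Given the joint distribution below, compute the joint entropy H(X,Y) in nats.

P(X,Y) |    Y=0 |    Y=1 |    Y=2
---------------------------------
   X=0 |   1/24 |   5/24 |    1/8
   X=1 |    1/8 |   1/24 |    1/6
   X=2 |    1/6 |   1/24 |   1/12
2.0482 nats

Joint entropy is H(X,Y) = -Σ_{x,y} p(x,y) log p(x,y).

Summing over all non-zero entries:
H(X,Y) = -[1/24·log_e(1/24) + 5/24·log_e(5/24) + 1/8·log_e(1/8) + 1/8·log_e(1/8) + 1/24·log_e(1/24) + 1/6·log_e(1/6) + 1/6·log_e(1/6) + 1/24·log_e(1/24) + 1/12·log_e(1/12)]
H(X,Y) = 2.0482 nats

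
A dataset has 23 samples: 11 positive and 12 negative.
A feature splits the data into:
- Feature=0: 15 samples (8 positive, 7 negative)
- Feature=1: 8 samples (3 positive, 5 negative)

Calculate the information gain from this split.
0.0166 bits

Information Gain = H(Y) - H(Y|Feature)

Before split:
P(positive) = 11/23 = 0.4783
H(Y) = 0.9986 bits

After split:
Feature=0: H = 0.9968 bits (weight = 15/23)
Feature=1: H = 0.9544 bits (weight = 8/23)
H(Y|Feature) = (15/23)×0.9968 + (8/23)×0.9544 = 0.9821 bits

Information Gain = 0.9986 - 0.9821 = 0.0166 bits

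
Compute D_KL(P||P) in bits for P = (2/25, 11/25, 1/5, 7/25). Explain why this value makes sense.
0.0000 bits

KL divergence satisfies the Gibbs inequality: D_KL(P||Q) ≥ 0 for all distributions P, Q.

D_KL(P||Q) = Σ p(x) log(p(x)/q(x))
Each term is p(x) × log_2(p(x)/p(x)) = p(x) × log_2(1) = 0, so the sum is 0.
D_KL(P||Q) = 0.0000 bits

When P = Q, the KL divergence is exactly 0, as there is no 'divergence' between identical distributions.

This non-negativity is a fundamental property: relative entropy cannot be negative because it measures how different Q is from P.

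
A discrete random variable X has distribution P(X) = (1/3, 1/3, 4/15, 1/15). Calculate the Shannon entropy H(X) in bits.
1.8256 bits

Shannon entropy is H(X) = -Σ p(x) log p(x).

For P = (1/3, 1/3, 4/15, 1/15):
H = -1/3 × log_2(1/3) -1/3 × log_2(1/3) -4/15 × log_2(4/15) -1/15 × log_2(1/15)
H = 1.8256 bits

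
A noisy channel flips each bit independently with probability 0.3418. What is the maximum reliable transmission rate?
0.0735 bits

For a binary symmetric channel (BSC) with error probability p:
Capacity C = 1 - H(p) bits per symbol

where H(p) = -p log₂(p) - (1-p) log₂(1-p) is the binary entropy function.

H(0.3418) = 0.9265 bits
C = 1 - 0.9265 = 0.0735 bits per symbol

This means we can reliably transmit up to 0.0735 bits of information per channel use.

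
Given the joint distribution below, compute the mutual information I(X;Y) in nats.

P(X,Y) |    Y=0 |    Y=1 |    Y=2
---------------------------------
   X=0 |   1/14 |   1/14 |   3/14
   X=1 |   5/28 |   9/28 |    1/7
0.0756 nats

Mutual information: I(X;Y) = H(X) + H(Y) - H(X,Y)

Marginals:
P(X) = (5/14, 9/14), H(X) = 0.6518 nats
P(Y) = (1/4, 11/28, 5/14), H(Y) = 1.0813 nats

Joint entropy: H(X,Y) = 1.6575 nats

I(X;Y) = 0.6518 + 1.0813 - 1.6575 = 0.0756 nats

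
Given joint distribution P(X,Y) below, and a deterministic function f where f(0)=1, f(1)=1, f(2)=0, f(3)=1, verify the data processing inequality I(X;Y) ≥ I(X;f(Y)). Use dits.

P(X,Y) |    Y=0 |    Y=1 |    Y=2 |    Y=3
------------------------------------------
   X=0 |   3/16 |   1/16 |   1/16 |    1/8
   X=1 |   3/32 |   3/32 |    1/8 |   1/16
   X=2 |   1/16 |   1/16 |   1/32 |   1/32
I(X;Y) = 0.0205, I(X;f(Y)) = 0.0099, inequality holds: 0.0205 ≥ 0.0099

Data Processing Inequality: For any Markov chain X → Y → Z, we have I(X;Y) ≥ I(X;Z).

Here Z = f(Y) is a deterministic function of Y, forming X → Y → Z.

Original I(X;Y) = 0.0205 dits

After applying f:
P(X,Z) where Z=f(Y):
- P(X,Z=0) = P(X,Y=2)
- P(X,Z=1) = P(X,Y=0) + P(X,Y=1) + P(X,Y=3)

I(X;Z) = I(X;f(Y)) = 0.0099 dits

Verification: 0.0205 ≥ 0.0099 ✓

Information cannot be created by processing; the function f can only lose information about X.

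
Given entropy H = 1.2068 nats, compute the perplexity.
3.3428

Perplexity is e^H (or exp(H) for natural log).

H = 1.2068 nats
Perplexity = e^1.2068 = 3.3428

Interpretation: The model's uncertainty is equivalent to choosing uniformly among 3.3 options.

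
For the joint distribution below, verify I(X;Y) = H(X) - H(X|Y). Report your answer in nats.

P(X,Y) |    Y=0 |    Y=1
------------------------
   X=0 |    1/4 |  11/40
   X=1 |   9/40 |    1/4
I(X;Y) = 0.0000 nats

Mutual information has multiple equivalent forms:
- I(X;Y) = H(X) - H(X|Y)
- I(X;Y) = H(Y) - H(Y|X)
- I(X;Y) = H(X) + H(Y) - H(X,Y)

Computing all quantities:
H(X) = 0.6919, H(Y) = 0.6919, H(X,Y) = 1.3838
H(X|Y) = 0.6919, H(Y|X) = 0.6919

Verification:
H(X) - H(X|Y) = 0.6919 - 0.6919 = 0.0000
H(Y) - H(Y|X) = 0.6919 - 0.6919 = 0.0000
H(X) + H(Y) - H(X,Y) = 0.6919 + 0.6919 - 1.3838 = 0.0000

All forms give I(X;Y) = 0.0000 nats. ✓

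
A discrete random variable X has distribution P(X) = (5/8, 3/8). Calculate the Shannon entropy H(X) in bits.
0.9544 bits

Shannon entropy is H(X) = -Σ p(x) log p(x).

For P = (5/8, 3/8):
H = -5/8 × log_2(5/8) -3/8 × log_2(3/8)
H = 0.9544 bits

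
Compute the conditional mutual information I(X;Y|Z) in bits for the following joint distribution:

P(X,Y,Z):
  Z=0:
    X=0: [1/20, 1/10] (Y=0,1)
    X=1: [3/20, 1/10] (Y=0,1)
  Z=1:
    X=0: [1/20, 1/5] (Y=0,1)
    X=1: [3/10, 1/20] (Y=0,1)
0.2199 bits

Conditional mutual information: I(X;Y|Z) = H(X|Z) + H(Y|Z) - H(X,Y|Z)

H(Z) = 0.9710
H(X,Z) = 1.9406 → H(X|Z) = 0.9697
H(Y,Z) = 1.9589 → H(Y|Z) = 0.9879
H(X,Y,Z) = 2.7087 → H(X,Y|Z) = 1.7377

I(X;Y|Z) = 0.9697 + 0.9879 - 1.7377 = 0.2199 bits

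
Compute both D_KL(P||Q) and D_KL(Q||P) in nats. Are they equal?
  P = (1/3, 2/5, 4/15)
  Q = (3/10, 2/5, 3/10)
D_KL(P||Q) = 0.0037, D_KL(Q||P) = 0.0037

KL divergence is not symmetric: D_KL(P||Q) ≠ D_KL(Q||P) in general.

D_KL(P||Q) = 0.0037 nats
D_KL(Q||P) = 0.0037 nats

In this case they happen to be equal (to 4 decimal places).

This asymmetry is why KL divergence is not a true distance metric.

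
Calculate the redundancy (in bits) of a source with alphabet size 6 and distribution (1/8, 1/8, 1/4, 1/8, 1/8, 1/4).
0.0850 bits

Redundancy measures how far a source is from maximum entropy:
R = H_max - H(X)

Maximum entropy for 6 symbols: H_max = log_2(6) = 2.5850 bits
Actual entropy: H(X) = 2.5000 bits
Redundancy: R = 2.5850 - 2.5000 = 0.0850 bits

This redundancy represents potential for compression: the source could be compressed by 0.0850 bits per symbol.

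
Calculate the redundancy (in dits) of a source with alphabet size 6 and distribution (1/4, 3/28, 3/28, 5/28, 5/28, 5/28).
0.0190 dits

Redundancy measures how far a source is from maximum entropy:
R = H_max - H(X)

Maximum entropy for 6 symbols: H_max = log_10(6) = 0.7782 dits
Actual entropy: H(X) = 0.7592 dits
Redundancy: R = 0.7782 - 0.7592 = 0.0190 dits

This redundancy represents potential for compression: the source could be compressed by 0.0190 dits per symbol.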